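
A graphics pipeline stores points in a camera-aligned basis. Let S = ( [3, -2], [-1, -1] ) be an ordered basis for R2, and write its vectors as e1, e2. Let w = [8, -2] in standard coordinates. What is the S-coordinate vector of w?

[w]_S is the unique c with M c = w, where M has columns e1, e2.
System: 3c_1 - c_2 = 8, -2c_1 - c_2 = -2; solving gives c_1 = 2, c_2 = -2.
Check: 2e1 - 2e2 = [8, -2].

[2, -2]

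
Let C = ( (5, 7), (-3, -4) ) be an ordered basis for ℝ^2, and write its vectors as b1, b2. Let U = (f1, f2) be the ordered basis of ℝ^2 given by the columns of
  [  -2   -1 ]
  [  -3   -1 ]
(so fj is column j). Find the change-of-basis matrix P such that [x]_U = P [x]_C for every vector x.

[[-2, 1], [-1, 1]]

Take x = bj: its C-coordinates are the j-th standard unit vector, so P e_j — column j of P — equals [bj]_U.
b1 = -2f1 - f2, giving column 1 = (-2, -1); repeating for each j gives P = [[-2, 1], [-1, 1]].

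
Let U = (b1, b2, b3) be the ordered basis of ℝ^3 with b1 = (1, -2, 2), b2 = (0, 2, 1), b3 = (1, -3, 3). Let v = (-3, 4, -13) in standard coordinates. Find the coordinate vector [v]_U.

(1, -3, -4)

Write v = c_1 b1 + ... + c_3 b3 and solve for the c_i.
Solving this 3x3 system gives c = (1, -3, -4).
Check: b1 - 3b2 - 4b3 = (-3, 4, -13).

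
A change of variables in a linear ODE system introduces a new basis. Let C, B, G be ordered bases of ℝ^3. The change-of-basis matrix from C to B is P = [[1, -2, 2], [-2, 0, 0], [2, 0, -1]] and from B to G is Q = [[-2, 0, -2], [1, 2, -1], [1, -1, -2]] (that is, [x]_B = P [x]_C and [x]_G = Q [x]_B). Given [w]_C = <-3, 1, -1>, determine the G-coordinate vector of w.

<24, 10, -3>

First [w]_B = P [w]_C = <-7, 6, -5>.
Then [w]_G = Q [w]_B = <24, 10, -3>.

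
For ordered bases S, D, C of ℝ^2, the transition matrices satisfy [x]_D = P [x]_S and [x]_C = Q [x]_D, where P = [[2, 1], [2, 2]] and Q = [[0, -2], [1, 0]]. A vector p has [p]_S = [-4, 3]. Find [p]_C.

First [p]_D = P [p]_S = [-5, -2].
Then [p]_C = Q [p]_D = [4, -5].

[4, -5]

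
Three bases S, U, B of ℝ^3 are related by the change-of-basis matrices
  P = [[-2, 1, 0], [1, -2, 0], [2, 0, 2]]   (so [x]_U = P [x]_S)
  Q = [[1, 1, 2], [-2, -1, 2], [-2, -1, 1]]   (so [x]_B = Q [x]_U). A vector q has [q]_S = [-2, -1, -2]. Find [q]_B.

[-13, -22, -14]

Apply P to get U-coordinates [3, 0, -8], then Q to get B-coordinates.
The result is [q]_B = [-13, -22, -14].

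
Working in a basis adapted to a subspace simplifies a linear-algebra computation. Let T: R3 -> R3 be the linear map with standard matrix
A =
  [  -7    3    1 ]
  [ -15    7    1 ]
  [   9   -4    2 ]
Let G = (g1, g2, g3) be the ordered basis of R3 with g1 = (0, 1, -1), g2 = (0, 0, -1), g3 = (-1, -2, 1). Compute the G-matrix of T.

[[2, 1, -2], [2, 2, -1], [-2, 1, -2]]

Let P have columns g1, ..., g3. Then [T]_G = P^(-1) A P.
Here det P = 1, so P^(-1) is integer; computing A P first and then P^(-1)(A P) gives [[2, 1, -2], [2, 2, -1], [-2, 1, -2]].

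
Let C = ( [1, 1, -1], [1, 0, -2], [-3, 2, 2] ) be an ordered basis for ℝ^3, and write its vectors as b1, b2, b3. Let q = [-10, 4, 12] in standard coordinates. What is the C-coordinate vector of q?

[0, -4, 2]

[q]_C is the unique c with M c = q, where M has columns b1, ..., b3.
Solving this 3x3 system gives c = (0, -4, 2).
Check: 0·b1 - 4b2 + 2b3 = [-10, 4, 12].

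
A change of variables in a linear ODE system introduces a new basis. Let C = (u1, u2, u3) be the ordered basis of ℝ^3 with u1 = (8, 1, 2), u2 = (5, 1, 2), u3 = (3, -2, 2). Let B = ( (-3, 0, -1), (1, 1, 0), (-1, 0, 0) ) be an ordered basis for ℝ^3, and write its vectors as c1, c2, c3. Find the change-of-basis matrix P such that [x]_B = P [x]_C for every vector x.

[[-2, -2, -2], [1, 1, -2], [-1, 2, 1]]

Take x = uj: its C-coordinates are the j-th standard unit vector, so P e_j — column j of P — equals [uj]_B.
u1 = -2c1 + c2 - c3, giving column 1 = (-2, 1, -1); repeating for each j gives P = [[-2, -2, -2], [1, 1, -2], [-1, 2, 1]].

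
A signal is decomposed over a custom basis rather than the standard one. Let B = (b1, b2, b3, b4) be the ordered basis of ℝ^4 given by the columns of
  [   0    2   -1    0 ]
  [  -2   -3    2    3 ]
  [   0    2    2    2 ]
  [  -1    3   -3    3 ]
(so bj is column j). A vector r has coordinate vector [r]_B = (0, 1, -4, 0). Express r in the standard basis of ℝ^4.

(6, -11, -6, 15)

The coordinates say r = 0·b1 + b2 - 4b3 + 0·b4; adding the scaled basis vectors gives (6, -11, -6, 15).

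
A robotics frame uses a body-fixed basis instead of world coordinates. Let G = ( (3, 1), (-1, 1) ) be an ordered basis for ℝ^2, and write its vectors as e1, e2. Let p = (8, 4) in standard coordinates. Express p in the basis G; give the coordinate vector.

[p]_G is the unique c with M c = p, where M has columns e1, e2.
System: 3c_1 - c_2 = 8, c_1 + c_2 = 4; solving gives c_1 = 3, c_2 = 1.
Check: 3e1 + e2 = (8, 4).

(3, 1)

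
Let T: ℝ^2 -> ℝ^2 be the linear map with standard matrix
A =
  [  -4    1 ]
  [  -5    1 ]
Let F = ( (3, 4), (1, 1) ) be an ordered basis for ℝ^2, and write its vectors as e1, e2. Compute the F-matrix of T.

The j-th column of [T]_F is [T(ej)]_F.
T(e1) = A e1 = (-8, -11) = -3e1 + e2, so column 1 is (-3, 1).
Repeating for e2 and assembling the columns gives [[-3, -1], [1, 0]].

[[-3, -1], [1, 0]]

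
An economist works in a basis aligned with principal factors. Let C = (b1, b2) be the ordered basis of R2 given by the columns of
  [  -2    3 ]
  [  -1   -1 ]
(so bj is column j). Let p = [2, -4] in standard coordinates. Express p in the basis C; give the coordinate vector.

Write p = c_1 b1 + c_2 b2 and solve for the c_i.
System: -2c_1 + 3c_2 = 2, -c_1 - c_2 = -4; solving gives c_1 = 2, c_2 = 2.
Check: 2b1 + 2b2 = [2, -4].

[2, 2]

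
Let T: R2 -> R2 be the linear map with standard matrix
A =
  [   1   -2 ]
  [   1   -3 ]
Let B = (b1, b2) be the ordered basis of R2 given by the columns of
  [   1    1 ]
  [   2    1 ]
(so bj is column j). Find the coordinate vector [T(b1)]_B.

[-2, -1]

Compute T(b1) = A b1 = [-3, -5] in standard coordinates.
Then write this in B-coordinates: solve for y in y_1 b1 + y_2 b2 = [-3, -5].
This gives y = [-2, -1], which is column 1 of [T]_B.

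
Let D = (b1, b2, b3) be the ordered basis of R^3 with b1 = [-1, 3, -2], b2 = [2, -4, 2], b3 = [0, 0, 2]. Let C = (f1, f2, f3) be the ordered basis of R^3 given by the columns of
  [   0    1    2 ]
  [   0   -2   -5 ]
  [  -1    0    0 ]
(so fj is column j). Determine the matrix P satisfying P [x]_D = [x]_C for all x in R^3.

[[2, -2, -2], [1, 2, 0], [-1, 0, 0]]

Column j of P is [bj]_C, since P maps D-coordinates to C-coordinates.
Expressing b1 in C: b1 = 2f1 + f2 - f3, so column 1 of P is [2, 1, -1].
Doing the same for each bj gives P = [[2, -2, -2], [1, 2, 0], [-1, 0, 0]].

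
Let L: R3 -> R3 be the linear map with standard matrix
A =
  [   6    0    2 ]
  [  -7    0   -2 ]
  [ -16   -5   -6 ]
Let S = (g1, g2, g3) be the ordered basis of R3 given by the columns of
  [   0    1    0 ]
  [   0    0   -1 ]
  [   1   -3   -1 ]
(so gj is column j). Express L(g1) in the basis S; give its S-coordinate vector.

Column 1 of [L]_S is the S-coordinate vector of L(g1).
In standard coordinates L(g1) = A g1 = <2, -2, -6>.
Converting to S: <2, -2, -6> = 2g1 + 2g2 + 2g3, so the coordinate vector is <2, 2, 2>.

<2, 2, 2>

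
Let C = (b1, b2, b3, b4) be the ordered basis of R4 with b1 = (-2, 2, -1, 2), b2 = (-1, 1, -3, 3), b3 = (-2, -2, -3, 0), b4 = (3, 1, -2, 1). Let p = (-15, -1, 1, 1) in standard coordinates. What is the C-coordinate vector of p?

We seek scalars with c_1 b1 + ... + c_4 b4 = p; equivalently solve M c = p where the columns of M are b1, ..., b4.
Solving this 4x4 system gives c = (2, 0, 1, -3).
Check: 2b1 + 0·b2 + b3 - 3b4 = (-15, -1, 1, 1).

(2, 0, 1, -3)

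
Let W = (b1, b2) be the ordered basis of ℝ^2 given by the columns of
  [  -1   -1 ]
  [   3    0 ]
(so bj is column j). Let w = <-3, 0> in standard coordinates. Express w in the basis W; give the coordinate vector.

<0, 3>

We seek scalars with c_1 b1 + c_2 b2 = w; equivalently solve M c = w where the columns of M are b1, b2.
System: -c_1 - c_2 = -3, 3c_1 + 0c_2 = 0; solving gives c_1 = 0, c_2 = 3.
Check: 0·b1 + 3b2 = <-3, 0>.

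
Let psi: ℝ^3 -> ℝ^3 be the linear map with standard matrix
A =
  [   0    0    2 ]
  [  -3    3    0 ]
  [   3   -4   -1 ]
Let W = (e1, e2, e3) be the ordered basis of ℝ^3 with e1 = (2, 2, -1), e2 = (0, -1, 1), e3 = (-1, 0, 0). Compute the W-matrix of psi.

The j-th column of [psi]_W is [psi(ej)]_W.
psi(e1) = A e1 = (-2, 0, -1) = -e1 - 2e2 + 0·e3, so column 1 is (-1, -2, 0).
Repeating for e2, e3 and assembling the columns gives [[-1, 0, 0], [-2, 3, -3], [0, -2, 0]].

[[-1, 0, 0], [-2, 3, -3], [0, -2, 0]]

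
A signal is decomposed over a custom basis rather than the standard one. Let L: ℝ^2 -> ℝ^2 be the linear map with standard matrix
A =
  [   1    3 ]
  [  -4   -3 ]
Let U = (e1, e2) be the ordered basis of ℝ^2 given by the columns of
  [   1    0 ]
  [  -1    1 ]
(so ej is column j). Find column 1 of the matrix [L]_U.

Compute L(e1) = A e1 = (-2, -1) in standard coordinates.
Then write this in U-coordinates: solve for y in y_1 e1 + y_2 e2 = (-2, -1).
This gives y = (-2, -3), which is column 1 of [L]_U.

(-2, -3)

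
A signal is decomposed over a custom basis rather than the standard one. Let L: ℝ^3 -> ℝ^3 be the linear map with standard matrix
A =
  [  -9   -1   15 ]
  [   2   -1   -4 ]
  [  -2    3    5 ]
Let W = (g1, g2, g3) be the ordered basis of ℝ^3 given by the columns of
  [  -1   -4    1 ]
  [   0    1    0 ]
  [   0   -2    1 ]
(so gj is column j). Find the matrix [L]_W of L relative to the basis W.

The j-th column of [L]_W is [L(gj)]_W.
L(g1) = A g1 = (9, -2, 2) = -3g1 - 2g2 - 2g3, so column 1 is (-3, -2, -2).
Repeating for g2, g3 and assembling the columns gives [[-3, -2, 1], [-2, -1, -2], [-2, -1, -1]].

[[-3, -2, 1], [-2, -1, -2], [-2, -1, -1]]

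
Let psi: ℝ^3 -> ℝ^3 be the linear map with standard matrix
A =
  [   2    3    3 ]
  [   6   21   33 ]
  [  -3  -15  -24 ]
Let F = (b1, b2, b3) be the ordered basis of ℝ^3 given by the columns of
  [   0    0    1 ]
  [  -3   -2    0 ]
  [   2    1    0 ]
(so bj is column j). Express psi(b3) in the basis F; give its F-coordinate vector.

(0, -3, 2)

Compute psi(b3) = A b3 = (2, 6, -3) in standard coordinates.
Then write this in F-coordinates: solve for y in y_1 b1 + ... + y_3 b3 = (2, 6, -3).
This gives y = (0, -3, 2), which is column 3 of [psi]_F.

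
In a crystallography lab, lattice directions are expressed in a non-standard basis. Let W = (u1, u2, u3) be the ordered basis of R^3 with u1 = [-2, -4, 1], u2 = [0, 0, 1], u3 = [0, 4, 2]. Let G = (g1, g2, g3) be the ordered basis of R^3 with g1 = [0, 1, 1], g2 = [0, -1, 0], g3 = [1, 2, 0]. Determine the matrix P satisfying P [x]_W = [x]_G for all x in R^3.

[[1, 1, 2], [1, 1, -2], [-2, 0, 0]]

Column j of P is [uj]_G, since P maps W-coordinates to G-coordinates.
Expressing u1 in G: u1 = g1 + g2 - 2g3, so column 1 of P is [1, 1, -2].
Doing the same for each uj gives P = [[1, 1, 2], [1, 1, -2], [-2, 0, 0]].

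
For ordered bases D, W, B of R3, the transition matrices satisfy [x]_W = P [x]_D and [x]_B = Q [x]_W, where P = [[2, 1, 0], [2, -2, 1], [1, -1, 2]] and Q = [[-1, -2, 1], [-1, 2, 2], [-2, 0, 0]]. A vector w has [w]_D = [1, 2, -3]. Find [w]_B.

[-1, -28, -8]

First [w]_W = P [w]_D = [4, -5, -7].
Then [w]_B = Q [w]_W = [-1, -28, -8].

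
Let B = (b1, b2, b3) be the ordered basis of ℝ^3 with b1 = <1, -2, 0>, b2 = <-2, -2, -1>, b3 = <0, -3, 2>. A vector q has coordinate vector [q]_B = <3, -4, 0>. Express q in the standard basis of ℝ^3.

The coordinates say q = 3b1 - 4b2 + 0·b3; adding the scaled basis vectors gives <11, 2, 4>.

<11, 2, 4>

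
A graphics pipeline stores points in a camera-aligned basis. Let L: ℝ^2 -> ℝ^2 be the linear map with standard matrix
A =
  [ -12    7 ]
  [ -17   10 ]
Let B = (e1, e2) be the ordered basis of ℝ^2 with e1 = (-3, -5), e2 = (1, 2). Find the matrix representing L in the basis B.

[[-1, -1], [-2, -1]]

Let P have columns e1, e2. Then [L]_B = P^(-1) A P.
Here det P = -1, so P^(-1) is integer; computing A P first and then P^(-1)(A P) gives [[-1, -1], [-2, -1]].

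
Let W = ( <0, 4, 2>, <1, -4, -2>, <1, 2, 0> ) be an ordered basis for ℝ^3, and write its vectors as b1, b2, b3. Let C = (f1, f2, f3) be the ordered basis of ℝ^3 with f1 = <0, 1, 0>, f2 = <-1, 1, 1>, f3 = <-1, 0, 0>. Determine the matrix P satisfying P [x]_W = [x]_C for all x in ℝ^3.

Take x = bj: its W-coordinates are the j-th standard unit vector, so P e_j — column j of P — equals [bj]_C.
b1 = 2f1 + 2f2 - 2f3, giving column 1 = <2, 2, -2>; repeating for each j gives P = [[2, -2, 2], [2, -2, 0], [-2, 1, -1]].

[[2, -2, 2], [2, -2, 0], [-2, 1, -1]]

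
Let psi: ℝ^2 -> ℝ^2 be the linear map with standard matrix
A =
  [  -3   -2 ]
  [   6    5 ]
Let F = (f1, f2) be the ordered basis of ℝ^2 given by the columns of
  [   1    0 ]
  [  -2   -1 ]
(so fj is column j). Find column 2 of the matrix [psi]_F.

Column 2 of [psi]_F is the F-coordinate vector of psi(f2).
In standard coordinates psi(f2) = A f2 = <2, -5>.
Converting to F: <2, -5> = 2f1 + f2, so the coordinate vector is <2, 1>.

<2, 1>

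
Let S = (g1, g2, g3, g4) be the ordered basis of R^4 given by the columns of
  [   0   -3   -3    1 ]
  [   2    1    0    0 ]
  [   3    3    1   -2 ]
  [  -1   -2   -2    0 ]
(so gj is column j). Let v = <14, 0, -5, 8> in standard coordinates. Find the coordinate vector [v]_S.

<2, -4, -1, -1>

Write v = c_1 g1 + ... + c_4 g4 and solve for the c_i.
Solving this 4x4 system gives c = (2, -4, -1, -1).
Check: 2g1 - 4g2 - g3 - g4 = <14, 0, -5, 8>.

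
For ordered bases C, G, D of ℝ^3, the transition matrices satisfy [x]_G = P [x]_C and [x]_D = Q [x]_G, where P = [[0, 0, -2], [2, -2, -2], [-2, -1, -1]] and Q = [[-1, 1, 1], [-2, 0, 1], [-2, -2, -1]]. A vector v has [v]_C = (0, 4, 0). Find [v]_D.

(-12, -4, 20)

First [v]_G = P [v]_C = (0, -8, -4).
Then [v]_D = Q [v]_G = (-12, -4, 20).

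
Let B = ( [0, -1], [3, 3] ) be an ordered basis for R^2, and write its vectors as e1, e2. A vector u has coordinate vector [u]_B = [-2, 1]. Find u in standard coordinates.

By definition u = -2e1 + e2.
Summing componentwise gives [3, 5].

[3, 5]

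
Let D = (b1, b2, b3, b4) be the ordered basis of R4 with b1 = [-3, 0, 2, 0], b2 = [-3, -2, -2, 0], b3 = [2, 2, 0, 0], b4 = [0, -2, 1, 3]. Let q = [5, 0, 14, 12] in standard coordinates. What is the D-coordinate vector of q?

[q]_D is the unique c with M c = q, where M has columns b1, ..., b4.
Gaussian elimination on [M | q] yields c = (2, -3, 1, 4).
Check: 2b1 - 3b2 + b3 + 4b4 = [5, 0, 14, 12].

[2, -3, 1, 4]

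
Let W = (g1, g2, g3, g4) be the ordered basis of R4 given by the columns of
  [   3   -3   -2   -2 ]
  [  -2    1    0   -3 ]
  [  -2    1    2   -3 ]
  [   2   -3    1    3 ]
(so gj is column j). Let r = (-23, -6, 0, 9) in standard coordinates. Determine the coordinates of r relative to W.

Write r = c_1 g1 + ... + c_4 g4 and solve for the c_i.
Gaussian elimination on [M | r] yields c = (-3, 0, 3, 4).
Check: -3g1 + 0·g2 + 3g3 + 4g4 = (-23, -6, 0, 9).

(-3, 0, 3, 4)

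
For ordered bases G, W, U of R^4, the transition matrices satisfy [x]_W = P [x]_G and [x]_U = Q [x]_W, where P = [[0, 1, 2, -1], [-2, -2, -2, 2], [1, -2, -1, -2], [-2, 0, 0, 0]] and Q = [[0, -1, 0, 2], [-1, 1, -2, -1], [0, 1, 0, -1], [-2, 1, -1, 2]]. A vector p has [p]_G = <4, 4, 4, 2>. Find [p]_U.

<4, 2, -12, -44>

Composing the changes, [p]_U = Q P [p]_G.
Q P = [[-2, 2, 2, -2], [-2, 1, -2, 7], [0, -2, -2, 2], [-7, -2, -5, 6]]; applying this to <4, 4, 4, 2> gives <4, 2, -12, -44>.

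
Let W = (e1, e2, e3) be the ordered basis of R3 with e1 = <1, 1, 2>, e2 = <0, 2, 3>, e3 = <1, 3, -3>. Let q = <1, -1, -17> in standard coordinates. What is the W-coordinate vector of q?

<-1, -3, 2>

Write q = c_1 e1 + ... + c_3 e3 and solve for the c_i.
Gaussian elimination on [M | q] yields c = (-1, -3, 2).
Check: -e1 - 3e2 + 2e3 = <1, -1, -17>.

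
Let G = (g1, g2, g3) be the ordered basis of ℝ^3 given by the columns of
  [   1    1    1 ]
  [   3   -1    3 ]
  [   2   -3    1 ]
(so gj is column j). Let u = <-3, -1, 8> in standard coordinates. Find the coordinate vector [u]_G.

<3, -2, -4>

[u]_G is the unique c with M c = u, where M has columns g1, ..., g3.
Solving this 3x3 system gives c = (3, -2, -4).
Check: 3g1 - 2g2 - 4g3 = <-3, -1, 8>.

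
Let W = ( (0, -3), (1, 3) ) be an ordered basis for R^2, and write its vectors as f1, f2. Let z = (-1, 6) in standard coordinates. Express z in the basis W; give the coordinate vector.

Write z = c_1 f1 + c_2 f2 and solve for the c_i.
System: 0c_1 + c_2 = -1, -3c_1 + 3c_2 = 6; solving gives c_1 = -3, c_2 = -1.
Check: -3f1 - f2 = (-1, 6).

(-3, -1)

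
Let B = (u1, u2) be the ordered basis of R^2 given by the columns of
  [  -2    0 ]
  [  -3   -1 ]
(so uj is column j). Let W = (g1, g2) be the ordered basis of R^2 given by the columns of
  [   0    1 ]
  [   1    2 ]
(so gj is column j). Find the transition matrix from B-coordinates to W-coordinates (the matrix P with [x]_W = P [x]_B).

[[1, -1], [-2, 0]]

Take x = uj: its B-coordinates are the j-th standard unit vector, so P e_j — column j of P — equals [uj]_W.
u1 = g1 - 2g2, giving column 1 = (1, -2); repeating for each j gives P = [[1, -1], [-2, 0]].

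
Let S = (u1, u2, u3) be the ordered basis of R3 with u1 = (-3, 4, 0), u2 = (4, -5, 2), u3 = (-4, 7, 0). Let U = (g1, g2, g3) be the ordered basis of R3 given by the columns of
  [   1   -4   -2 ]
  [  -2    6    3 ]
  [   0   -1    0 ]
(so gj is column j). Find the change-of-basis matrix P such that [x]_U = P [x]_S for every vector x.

Take x = uj: its S-coordinates are the j-th standard unit vector, so P e_j — column j of P — equals [uj]_U.
u1 = g1 + 0·g2 + 2g3, giving column 1 = (1, 0, 2); repeating for each j gives P = [[1, -2, -2], [0, -2, 0], [2, 1, 1]].

[[1, -2, -2], [0, -2, 0], [2, 1, 1]]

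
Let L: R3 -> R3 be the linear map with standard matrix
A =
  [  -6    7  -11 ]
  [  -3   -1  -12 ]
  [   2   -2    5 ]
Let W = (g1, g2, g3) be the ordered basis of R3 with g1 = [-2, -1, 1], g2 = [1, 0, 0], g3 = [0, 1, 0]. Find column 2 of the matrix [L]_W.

[2, -2, -1]

Column 2 of [L]_W is the W-coordinate vector of L(g2).
In standard coordinates L(g2) = A g2 = [-6, -3, 2].
Converting to W: [-6, -3, 2] = 2g1 - 2g2 - g3, so the coordinate vector is [2, -2, -1].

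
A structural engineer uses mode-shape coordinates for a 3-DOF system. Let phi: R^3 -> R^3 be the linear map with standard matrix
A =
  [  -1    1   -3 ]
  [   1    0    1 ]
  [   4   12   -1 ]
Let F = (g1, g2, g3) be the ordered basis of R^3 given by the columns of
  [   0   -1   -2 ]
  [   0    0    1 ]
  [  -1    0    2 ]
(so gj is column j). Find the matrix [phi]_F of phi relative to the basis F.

[[-3, 2, -2], [-1, 1, 3], [-1, -1, 0]]

With P the matrix whose columns are g1, ..., g3, [phi]_F = P^(-1) A P.
Column by column: phi(g1) = A g1 = [3, -1, 1]; its F-coordinates [-3, -1, -1] give column 1.
Continuing for each basis vector yields [phi]_F = [[-3, 2, -2], [-1, 1, 3], [-1, -1, 0]].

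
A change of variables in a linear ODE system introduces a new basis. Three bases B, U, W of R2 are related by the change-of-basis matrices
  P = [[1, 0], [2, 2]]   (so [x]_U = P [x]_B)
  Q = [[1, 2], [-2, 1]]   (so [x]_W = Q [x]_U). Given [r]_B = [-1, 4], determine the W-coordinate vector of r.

[11, 8]

First [r]_U = P [r]_B = [-1, 6].
Then [r]_W = Q [r]_U = [11, 8].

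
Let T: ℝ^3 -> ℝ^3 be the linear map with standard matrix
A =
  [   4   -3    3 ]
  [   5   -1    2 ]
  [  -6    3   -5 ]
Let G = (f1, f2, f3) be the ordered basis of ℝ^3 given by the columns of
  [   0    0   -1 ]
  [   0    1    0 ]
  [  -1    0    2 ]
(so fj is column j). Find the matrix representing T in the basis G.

With P the matrix whose columns are f1, ..., f3, [T]_G = P^(-1) A P.
Column by column: T(f1) = A f1 = (-3, -2, 5); its G-coordinates (1, -2, 3) give column 1.
Continuing for each basis vector yields [T]_G = [[1, 3, 0], [-2, -1, -1], [3, 3, -2]].

[[1, 3, 0], [-2, -1, -1], [3, 3, -2]]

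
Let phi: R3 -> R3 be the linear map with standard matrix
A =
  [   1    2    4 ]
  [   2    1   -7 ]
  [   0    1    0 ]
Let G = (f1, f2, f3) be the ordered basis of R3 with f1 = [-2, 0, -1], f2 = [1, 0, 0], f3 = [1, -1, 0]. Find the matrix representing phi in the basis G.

[[0, 0, 1], [-3, 3, 2], [-3, -2, -1]]

The j-th column of [phi]_G is [phi(fj)]_G.
phi(f1) = A f1 = [-6, 3, 0] = 0·f1 - 3f2 - 3f3, so column 1 is [0, -3, -3].
Repeating for f2, f3 and assembling the columns gives [[0, 0, 1], [-3, 3, 2], [-3, -2, -1]].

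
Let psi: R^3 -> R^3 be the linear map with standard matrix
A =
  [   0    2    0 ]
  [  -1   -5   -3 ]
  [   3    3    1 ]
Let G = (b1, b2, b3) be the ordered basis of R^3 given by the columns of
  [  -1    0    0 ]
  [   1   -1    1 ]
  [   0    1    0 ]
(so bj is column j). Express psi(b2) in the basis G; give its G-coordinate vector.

[2, -2, -2]

Column 2 of [psi]_G is the G-coordinate vector of psi(b2).
In standard coordinates psi(b2) = A b2 = [-2, 2, -2].
Converting to G: [-2, 2, -2] = 2b1 - 2b2 - 2b3, so the coordinate vector is [2, -2, -2].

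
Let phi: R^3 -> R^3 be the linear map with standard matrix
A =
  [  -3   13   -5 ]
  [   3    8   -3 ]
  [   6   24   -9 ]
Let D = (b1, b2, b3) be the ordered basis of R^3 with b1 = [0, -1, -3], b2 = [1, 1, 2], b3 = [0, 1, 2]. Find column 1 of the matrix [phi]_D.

[-1, 2, -2]

Compute phi(b1) = A b1 = [2, 1, 3] in standard coordinates.
Then write this in D-coordinates: solve for y in y_1 b1 + ... + y_3 b3 = [2, 1, 3].
This gives y = [-1, 2, -2], which is column 1 of [phi]_D.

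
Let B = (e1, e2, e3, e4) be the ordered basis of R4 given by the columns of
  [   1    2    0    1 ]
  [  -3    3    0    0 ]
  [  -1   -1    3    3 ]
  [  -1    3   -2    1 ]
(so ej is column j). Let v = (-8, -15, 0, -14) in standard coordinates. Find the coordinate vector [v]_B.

We seek scalars with c_1 e1 + ... + c_4 e4 = v; equivalently solve M c = v where the columns of M are e1, ..., e4.
Solving this 4x4 system gives c = (1, -4, 0, -1).
Check: e1 - 4e2 + 0·e3 - e4 = (-8, -15, 0, -14).

(1, -4, 0, -1)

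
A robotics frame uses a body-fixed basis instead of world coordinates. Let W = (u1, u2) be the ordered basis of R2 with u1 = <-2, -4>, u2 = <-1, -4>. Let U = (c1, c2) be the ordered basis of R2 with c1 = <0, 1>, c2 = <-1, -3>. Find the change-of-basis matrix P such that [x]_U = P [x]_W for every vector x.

[[2, -1], [2, 1]]

Column j of P is [uj]_U, since P maps W-coordinates to U-coordinates.
Expressing u1 in U: u1 = 2c1 + 2c2, so column 1 of P is <2, 2>.
Doing the same for each uj gives P = [[2, -1], [2, 1]].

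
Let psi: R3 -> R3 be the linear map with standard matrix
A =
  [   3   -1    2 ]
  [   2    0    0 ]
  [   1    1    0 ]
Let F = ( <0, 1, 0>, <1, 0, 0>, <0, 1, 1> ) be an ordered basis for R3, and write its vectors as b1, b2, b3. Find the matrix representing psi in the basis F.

[[-1, 1, -1], [-1, 3, 1], [1, 1, 1]]

Let P have columns b1, ..., b3. Then [psi]_F = P^(-1) A P.
Here det P = -1, so P^(-1) is integer; computing A P first and then P^(-1)(A P) gives [[-1, 1, -1], [-1, 3, 1], [1, 1, 1]].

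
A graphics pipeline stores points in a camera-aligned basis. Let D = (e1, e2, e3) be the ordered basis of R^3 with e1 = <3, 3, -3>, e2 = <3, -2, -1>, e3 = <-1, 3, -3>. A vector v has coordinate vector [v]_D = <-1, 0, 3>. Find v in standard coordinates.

<-6, 6, -6>

The coordinates say v = -e1 + 0·e2 + 3e3; adding the scaled basis vectors gives <-6, 6, -6>.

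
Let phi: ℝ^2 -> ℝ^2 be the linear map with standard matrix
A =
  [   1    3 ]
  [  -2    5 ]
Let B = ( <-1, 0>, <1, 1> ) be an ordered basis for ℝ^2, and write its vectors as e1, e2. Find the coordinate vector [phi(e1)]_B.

<3, 2>

Compute phi(e1) = A e1 = <-1, 2> in standard coordinates.
Then write this in B-coordinates: solve for y in y_1 e1 + y_2 e2 = <-1, 2>.
This gives y = <3, 2>, which is column 1 of [phi]_B.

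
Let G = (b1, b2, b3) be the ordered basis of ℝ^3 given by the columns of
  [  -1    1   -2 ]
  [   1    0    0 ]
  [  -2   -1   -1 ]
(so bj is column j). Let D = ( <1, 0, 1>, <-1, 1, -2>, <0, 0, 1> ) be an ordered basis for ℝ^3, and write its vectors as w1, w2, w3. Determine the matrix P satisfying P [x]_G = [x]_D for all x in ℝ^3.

Column j of P is [bj]_D, since P maps G-coordinates to D-coordinates.
Expressing b1 in D: b1 = 0·w1 + w2 + 0·w3, so column 1 of P is <0, 1, 0>.
Doing the same for each bj gives P = [[0, 1, -2], [1, 0, 0], [0, -2, 1]].

[[0, 1, -2], [1, 0, 0], [0, -2, 1]]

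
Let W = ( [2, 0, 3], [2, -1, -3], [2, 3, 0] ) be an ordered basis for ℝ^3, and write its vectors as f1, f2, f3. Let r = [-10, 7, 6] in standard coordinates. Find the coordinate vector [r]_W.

[-2, -4, 1]

We seek scalars with c_1 f1 + ... + c_3 f3 = r; equivalently solve M c = r where the columns of M are f1, ..., f3.
Row-reducing the augmented matrix [M | r] gives c = (-2, -4, 1).
Check: -2f1 - 4f2 + f3 = [-10, 7, 6].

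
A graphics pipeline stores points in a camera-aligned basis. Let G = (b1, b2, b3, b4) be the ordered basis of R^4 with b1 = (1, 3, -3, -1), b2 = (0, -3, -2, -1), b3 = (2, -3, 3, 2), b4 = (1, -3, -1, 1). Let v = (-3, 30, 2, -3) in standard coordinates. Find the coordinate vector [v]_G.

[v]_G is the unique c with M c = v, where M has columns b1, ..., b4.
Gaussian elimination on [M | v] yields c = (2, -4, -1, -3).
Check: 2b1 - 4b2 - b3 - 3b4 = (-3, 30, 2, -3).

(2, -4, -1, -3)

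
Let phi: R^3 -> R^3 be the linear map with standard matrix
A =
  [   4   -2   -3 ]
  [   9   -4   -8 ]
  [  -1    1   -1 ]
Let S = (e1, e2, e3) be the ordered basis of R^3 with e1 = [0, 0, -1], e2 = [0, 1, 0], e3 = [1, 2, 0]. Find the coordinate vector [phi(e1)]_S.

[-1, 2, 3]

Column 1 of [phi]_S is the S-coordinate vector of phi(e1).
In standard coordinates phi(e1) = A e1 = [3, 8, 1].
Converting to S: [3, 8, 1] = -e1 + 2e2 + 3e3, so the coordinate vector is [-1, 2, 3].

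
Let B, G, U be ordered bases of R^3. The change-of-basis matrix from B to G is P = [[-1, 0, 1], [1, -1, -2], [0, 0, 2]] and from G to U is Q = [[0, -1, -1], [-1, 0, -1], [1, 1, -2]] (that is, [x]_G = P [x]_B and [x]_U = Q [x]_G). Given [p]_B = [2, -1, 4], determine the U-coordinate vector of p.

[-3, -10, -19]

Composing the changes, [p]_U = Q P [p]_B.
Q P = [[-1, 1, 0], [1, 0, -3], [0, -1, -5]]; applying this to [2, -1, 4] gives [-3, -10, -19].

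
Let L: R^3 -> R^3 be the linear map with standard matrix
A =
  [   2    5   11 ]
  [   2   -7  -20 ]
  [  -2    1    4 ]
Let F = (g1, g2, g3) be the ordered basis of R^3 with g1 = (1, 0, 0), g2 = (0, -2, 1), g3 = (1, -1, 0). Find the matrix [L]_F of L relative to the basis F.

[[0, -1, 0], [-2, 2, -3], [2, 2, -3]]

Let P have columns g1, ..., g3. Then [L]_F = P^(-1) A P.
Here det P = 1, so P^(-1) is integer; computing A P first and then P^(-1)(A P) gives [[0, -1, 0], [-2, 2, -3], [2, 2, -3]].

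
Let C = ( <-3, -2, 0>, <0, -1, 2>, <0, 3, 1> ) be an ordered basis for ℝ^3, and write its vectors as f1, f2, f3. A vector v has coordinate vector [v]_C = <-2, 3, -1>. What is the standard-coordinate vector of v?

<6, -2, 5>

By definition v = -2f1 + 3f2 - f3.
Summing componentwise gives <6, -2, 5>.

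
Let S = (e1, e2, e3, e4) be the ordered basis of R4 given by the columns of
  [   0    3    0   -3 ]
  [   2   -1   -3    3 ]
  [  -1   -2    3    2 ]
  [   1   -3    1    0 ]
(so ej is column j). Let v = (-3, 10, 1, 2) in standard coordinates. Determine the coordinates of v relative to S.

Write v = c_1 e1 + ... + c_4 e4 and solve for the c_i.
Solving this 4x4 system gives c = (4, 1, 1, 2).
Check: 4e1 + e2 + e3 + 2e4 = (-3, 10, 1, 2).

(4, 1, 1, 2)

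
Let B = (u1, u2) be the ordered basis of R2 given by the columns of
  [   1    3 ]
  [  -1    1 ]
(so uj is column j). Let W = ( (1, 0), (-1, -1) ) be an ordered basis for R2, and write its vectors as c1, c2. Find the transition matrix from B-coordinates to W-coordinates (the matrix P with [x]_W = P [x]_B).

[[2, 2], [1, -1]]

Take x = uj: its B-coordinates are the j-th standard unit vector, so P e_j — column j of P — equals [uj]_W.
u1 = 2c1 + c2, giving column 1 = (2, 1); repeating for each j gives P = [[2, 2], [1, -1]].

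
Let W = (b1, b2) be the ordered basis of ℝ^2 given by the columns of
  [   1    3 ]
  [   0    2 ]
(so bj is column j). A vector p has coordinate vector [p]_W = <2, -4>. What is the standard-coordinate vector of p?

<-10, -8>

p = M [p]_W, where M has columns b1, b2.
Carrying out the matrix-vector product, p = <-10, -8>.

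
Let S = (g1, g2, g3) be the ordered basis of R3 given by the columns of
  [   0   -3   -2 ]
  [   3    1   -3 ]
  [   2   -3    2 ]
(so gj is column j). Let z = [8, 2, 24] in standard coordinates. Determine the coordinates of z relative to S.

Write z = c_1 g1 + ... + c_3 g3 and solve for the c_i.
Solving this 3x3 system gives c = (4, -4, 2).
Check: 4g1 - 4g2 + 2g3 = [8, 2, 24].

[4, -4, 2]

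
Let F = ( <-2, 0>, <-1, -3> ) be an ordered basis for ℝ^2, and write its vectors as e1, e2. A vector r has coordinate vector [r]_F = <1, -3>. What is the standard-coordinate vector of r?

By definition r = e1 - 3e2.
Summing componentwise gives <1, 9>.

<1, 9>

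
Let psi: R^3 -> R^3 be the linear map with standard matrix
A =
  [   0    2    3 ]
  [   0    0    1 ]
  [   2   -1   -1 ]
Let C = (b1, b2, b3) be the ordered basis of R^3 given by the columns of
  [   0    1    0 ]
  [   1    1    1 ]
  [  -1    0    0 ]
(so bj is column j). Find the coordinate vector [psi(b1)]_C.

Compute psi(b1) = A b1 = <-1, -1, 0> in standard coordinates.
Then write this in C-coordinates: solve for y in y_1 b1 + ... + y_3 b3 = <-1, -1, 0>.
This gives y = <0, -1, 0>, which is column 1 of [psi]_C.

<0, -1, 0>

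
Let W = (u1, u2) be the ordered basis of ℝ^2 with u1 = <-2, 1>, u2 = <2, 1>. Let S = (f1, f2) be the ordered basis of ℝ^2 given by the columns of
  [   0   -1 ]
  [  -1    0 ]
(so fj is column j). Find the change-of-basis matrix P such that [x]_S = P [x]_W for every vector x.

[[-1, -1], [2, -2]]

Let M have columns uj and N have columns fj. Then for every x, N [x]_S = x = M [x]_W, so P = N^(-1) M.
Since det N = -1, N^(-1) has integer entries; multiplying gives P = [[-1, -1], [2, -2]].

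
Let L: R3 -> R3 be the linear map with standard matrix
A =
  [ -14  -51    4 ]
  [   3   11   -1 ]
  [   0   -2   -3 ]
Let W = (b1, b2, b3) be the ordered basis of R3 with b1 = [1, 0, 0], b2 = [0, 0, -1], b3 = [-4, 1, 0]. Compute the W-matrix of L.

The j-th column of [L]_W is [L(bj)]_W.
L(b1) = A b1 = [-14, 3, 0] = -2b1 + 0·b2 + 3b3, so column 1 is [-2, 0, 3].
Repeating for b2, b3 and assembling the columns gives [[-2, 0, 1], [0, -3, 2], [3, 1, -1]].

[[-2, 0, 1], [0, -3, 2], [3, 1, -1]]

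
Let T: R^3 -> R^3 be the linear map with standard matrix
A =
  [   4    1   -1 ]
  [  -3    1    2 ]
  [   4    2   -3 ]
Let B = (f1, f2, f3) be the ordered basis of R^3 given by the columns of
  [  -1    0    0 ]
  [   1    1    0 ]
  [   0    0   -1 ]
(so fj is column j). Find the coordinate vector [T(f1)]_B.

<3, 1, 2>

Column 1 of [T]_B is the B-coordinate vector of T(f1).
In standard coordinates T(f1) = A f1 = <-3, 4, -2>.
Converting to B: <-3, 4, -2> = 3f1 + f2 + 2f3, so the coordinate vector is <3, 1, 2>.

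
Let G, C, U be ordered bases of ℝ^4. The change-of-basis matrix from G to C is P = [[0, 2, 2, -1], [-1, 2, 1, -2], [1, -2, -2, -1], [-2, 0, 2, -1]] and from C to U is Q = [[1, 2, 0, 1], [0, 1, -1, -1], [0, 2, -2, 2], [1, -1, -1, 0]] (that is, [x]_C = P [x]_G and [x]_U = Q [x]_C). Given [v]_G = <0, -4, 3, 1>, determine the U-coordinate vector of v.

<-12, -13, -6, 3>

First [v]_C = P [v]_G = <-3, -7, 1, 5>.
Then [v]_U = Q [v]_C = <-12, -13, -6, 3>.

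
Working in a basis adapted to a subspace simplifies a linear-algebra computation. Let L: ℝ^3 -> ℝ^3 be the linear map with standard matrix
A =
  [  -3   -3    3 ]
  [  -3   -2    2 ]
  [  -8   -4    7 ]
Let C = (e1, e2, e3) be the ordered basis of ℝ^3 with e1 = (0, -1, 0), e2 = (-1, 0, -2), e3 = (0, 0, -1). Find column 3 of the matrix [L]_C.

Compute L(e3) = A e3 = (-3, -2, -7) in standard coordinates.
Then write this in C-coordinates: solve for y in y_1 e1 + ... + y_3 e3 = (-3, -2, -7).
This gives y = (2, 3, 1), which is column 3 of [L]_C.

(2, 3, 1)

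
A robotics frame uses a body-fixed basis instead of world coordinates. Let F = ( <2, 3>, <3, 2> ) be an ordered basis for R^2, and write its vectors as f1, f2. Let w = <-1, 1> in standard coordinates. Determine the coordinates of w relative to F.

[w]_F is the unique c with M c = w, where M has columns f1, f2.
System: 2c_1 + 3c_2 = -1, 3c_1 + 2c_2 = 1; solving gives c_1 = 1, c_2 = -1.
Check: f1 - f2 = <-1, 1>.

<1, -1>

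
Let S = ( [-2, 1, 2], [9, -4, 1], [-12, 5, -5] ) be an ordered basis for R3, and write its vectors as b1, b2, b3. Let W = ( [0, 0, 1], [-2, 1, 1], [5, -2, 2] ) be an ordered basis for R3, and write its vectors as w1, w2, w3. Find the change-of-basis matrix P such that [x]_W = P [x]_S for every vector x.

[[1, 1, -2], [1, -2, 1], [0, 1, -2]]

Column j of P is [bj]_W, since P maps S-coordinates to W-coordinates.
Expressing b1 in W: b1 = w1 + w2 + 0·w3, so column 1 of P is [1, 1, 0].
Doing the same for each bj gives P = [[1, 1, -2], [1, -2, 1], [0, 1, -2]].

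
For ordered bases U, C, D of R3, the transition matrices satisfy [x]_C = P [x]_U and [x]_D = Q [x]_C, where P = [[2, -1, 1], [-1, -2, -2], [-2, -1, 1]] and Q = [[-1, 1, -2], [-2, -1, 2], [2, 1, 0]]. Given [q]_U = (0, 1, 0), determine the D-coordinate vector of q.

Composing the changes, [q]_D = Q P [q]_U.
Q P = [[1, 1, -5], [-7, 2, 2], [3, -4, 0]]; applying this to (0, 1, 0) gives (1, 2, -4).

(1, 2, -4)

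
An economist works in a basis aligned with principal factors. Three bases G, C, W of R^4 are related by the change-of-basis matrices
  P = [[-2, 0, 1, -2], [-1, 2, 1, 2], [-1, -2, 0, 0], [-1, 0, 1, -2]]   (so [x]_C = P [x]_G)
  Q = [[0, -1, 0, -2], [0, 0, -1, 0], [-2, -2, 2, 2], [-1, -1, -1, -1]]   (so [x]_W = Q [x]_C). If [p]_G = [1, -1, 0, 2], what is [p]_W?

[9, -1, 2, 9]

Composing the changes, [p]_W = Q P [p]_G.
Q P = [[3, -2, -3, 2], [1, 2, 0, 0], [2, -8, -2, -4], [5, 0, -3, 2]]; applying this to [1, -1, 0, 2] gives [9, -1, 2, 9].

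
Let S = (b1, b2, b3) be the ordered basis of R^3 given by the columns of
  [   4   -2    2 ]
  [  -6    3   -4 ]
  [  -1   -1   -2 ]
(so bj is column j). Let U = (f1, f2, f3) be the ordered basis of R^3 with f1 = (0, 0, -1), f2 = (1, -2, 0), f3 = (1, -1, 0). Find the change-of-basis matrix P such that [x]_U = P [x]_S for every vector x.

[[1, 1, 2], [2, -1, 2], [2, -1, 0]]

Let M have columns bj and N have columns fj. Then for every x, N [x]_U = x = M [x]_S, so P = N^(-1) M.
Since det N = -1, N^(-1) has integer entries; multiplying gives P = [[1, 1, 2], [2, -1, 2], [2, -1, 0]].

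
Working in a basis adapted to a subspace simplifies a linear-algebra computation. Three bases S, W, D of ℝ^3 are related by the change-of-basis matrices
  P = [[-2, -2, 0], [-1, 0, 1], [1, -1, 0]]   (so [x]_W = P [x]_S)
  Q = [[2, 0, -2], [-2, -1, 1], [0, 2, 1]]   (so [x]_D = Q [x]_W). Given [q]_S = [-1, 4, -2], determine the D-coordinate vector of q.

[-2, 8, -7]

Apply P to get W-coordinates [-6, -1, -5], then Q to get D-coordinates.
The result is [q]_D = [-2, 8, -7].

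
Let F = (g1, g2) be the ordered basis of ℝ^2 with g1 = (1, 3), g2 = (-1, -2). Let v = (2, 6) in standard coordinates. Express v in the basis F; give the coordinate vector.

[v]_F is the unique c with M c = v, where M has columns g1, g2.
System: c_1 - c_2 = 2, 3c_1 - 2c_2 = 6; solving gives c_1 = 2, c_2 = 0.
Check: 2g1 + 0·g2 = (2, 6).

(2, 0)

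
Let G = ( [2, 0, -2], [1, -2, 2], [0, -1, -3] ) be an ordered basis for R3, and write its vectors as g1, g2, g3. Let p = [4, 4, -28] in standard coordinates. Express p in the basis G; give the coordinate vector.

Write p = c_1 g1 + ... + c_3 g3 and solve for the c_i.
Solving this 3x3 system gives c = (4, -4, 4).
Check: 4g1 - 4g2 + 4g3 = [4, 4, -28].

[4, -4, 4]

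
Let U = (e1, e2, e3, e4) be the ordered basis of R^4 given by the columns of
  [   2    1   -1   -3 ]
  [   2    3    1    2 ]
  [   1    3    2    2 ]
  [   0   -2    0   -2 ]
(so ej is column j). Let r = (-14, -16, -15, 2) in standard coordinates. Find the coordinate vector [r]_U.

(-4, -3, -3, 2)

We seek scalars with c_1 e1 + ... + c_4 e4 = r; equivalently solve M c = r where the columns of M are e1, ..., e4.
Gaussian elimination on [M | r] yields c = (-4, -3, -3, 2).
Check: -4e1 - 3e2 - 3e3 + 2e4 = (-14, -16, -15, 2).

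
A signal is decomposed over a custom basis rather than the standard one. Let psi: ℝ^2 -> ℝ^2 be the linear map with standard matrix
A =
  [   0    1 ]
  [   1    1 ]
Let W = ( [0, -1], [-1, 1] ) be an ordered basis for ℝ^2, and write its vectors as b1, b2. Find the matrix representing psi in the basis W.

[[2, -1], [1, -1]]

The j-th column of [psi]_W is [psi(bj)]_W.
psi(b1) = A b1 = [-1, -1] = 2b1 + b2, so column 1 is [2, 1].
Repeating for b2 and assembling the columns gives [[2, -1], [1, -1]].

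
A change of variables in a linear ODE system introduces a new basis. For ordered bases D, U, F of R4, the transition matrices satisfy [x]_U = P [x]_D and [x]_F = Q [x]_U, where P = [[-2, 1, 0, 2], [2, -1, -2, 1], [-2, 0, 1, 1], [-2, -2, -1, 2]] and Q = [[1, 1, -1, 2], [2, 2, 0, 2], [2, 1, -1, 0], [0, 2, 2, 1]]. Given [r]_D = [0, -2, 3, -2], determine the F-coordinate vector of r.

[-19, -30, -19, -13]

Apply P to get U-coordinates [-6, -6, 1, -3], then Q to get F-coordinates.
The result is [r]_F = [-19, -30, -19, -13].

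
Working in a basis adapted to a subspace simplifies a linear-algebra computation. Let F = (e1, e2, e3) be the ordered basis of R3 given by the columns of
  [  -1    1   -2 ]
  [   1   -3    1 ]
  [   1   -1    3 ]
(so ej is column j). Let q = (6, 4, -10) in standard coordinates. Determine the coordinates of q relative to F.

[q]_F is the unique c with M c = q, where M has columns e1, ..., e3.
Solving this 3x3 system gives c = (-1, -3, -4).
Check: -e1 - 3e2 - 4e3 = (6, 4, -10).

(-1, -3, -4)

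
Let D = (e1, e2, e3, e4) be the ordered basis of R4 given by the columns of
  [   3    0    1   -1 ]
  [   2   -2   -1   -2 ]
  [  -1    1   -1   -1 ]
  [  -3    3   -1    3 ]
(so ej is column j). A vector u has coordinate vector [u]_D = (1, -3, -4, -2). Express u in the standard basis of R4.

The coordinates say u = e1 - 3e2 - 4e3 - 2e4; adding the scaled basis vectors gives (1, 16, 2, -14).

(1, 16, 2, -14)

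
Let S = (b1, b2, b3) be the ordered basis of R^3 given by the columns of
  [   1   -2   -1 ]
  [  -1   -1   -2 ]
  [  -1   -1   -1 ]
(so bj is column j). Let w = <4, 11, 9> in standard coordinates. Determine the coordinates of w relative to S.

<-4, -3, -2>

Write w = c_1 b1 + ... + c_3 b3 and solve for the c_i.
Solving this 3x3 system gives c = (-4, -3, -2).
Check: -4b1 - 3b2 - 2b3 = <4, 11, 9>.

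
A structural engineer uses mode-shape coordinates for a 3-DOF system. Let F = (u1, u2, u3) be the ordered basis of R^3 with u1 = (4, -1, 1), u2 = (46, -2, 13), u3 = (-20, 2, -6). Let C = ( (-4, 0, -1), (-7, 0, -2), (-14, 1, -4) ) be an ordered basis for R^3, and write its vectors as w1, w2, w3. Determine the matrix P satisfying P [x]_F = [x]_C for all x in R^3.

[[-1, -1, -2], [2, -2, 0], [-1, -2, 2]]

Column j of P is [uj]_C, since P maps F-coordinates to C-coordinates.
Expressing u1 in C: u1 = -w1 + 2w2 - w3, so column 1 of P is (-1, 2, -1).
Doing the same for each uj gives P = [[-1, -1, -2], [2, -2, 0], [-1, -2, 2]].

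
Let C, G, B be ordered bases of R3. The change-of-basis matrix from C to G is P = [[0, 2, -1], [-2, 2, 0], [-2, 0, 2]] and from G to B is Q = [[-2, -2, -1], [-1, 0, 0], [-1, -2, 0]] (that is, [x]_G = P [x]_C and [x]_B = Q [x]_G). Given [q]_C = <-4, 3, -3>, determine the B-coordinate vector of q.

Apply P to get G-coordinates <9, 14, 2>, then Q to get B-coordinates.
The result is [q]_B = <-48, -9, -37>.

<-48, -9, -37>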